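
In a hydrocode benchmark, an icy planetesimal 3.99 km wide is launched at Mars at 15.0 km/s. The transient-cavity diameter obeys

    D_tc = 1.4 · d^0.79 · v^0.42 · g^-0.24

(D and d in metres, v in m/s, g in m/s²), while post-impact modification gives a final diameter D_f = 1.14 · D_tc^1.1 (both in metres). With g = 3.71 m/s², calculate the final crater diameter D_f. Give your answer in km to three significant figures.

D_f ≈ 134 km

In SI: d = 3990 m, v = 15000 m/s.
d^0.79 = 3990^0.79 = 699.5
v^0.42 = 15000^0.42 = 56.75
g^-0.24 = 3.71^-0.24 = 0.7300
D_tc = 1.4 × 699.5 × 56.75 × 0.7300 = 40570 m
D_f = 1.14 × (40570)^1.1 = 1.336 × 10^5 m
     = 133.6 km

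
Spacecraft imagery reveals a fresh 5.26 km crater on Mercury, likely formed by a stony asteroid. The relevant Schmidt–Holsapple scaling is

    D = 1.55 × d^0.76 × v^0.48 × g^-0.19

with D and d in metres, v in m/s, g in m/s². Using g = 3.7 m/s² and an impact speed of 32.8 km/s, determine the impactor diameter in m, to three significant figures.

Rearranging for d: d = [D / (1.55 · 32800^0.48 · 3.7^-0.19)]^(1/0.76).
D = 5260 m.
32800^0.48 = 147.1
3.7^-0.19 = 0.7799
Denominator = 1.55 × 147.1 × 0.7799 = 177.8
D / 177.8 = 5260 / 177.8 = 29.58
d = 29.58^(1/0.76) = 29.58^1.3158 = 86.21 m

d ≈ 86.2 m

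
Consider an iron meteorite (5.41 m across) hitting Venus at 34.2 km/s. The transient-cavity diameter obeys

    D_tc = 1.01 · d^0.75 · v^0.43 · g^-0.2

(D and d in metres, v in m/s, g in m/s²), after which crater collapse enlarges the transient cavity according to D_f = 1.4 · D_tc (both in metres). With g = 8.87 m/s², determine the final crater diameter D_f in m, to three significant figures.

v = 34200 m/s.
d^0.75 = 5.41^0.75 = 3.547
v^0.43 = 34200^0.43 = 89.05
g^-0.2 = 8.87^-0.2 = 0.6463
D_tc = 1.01 × 3.547 × 89.05 × 0.6463 = 206.2 m
D_f = 1.4 × 206.2 = 288.7 m

D_f ≈ 289 m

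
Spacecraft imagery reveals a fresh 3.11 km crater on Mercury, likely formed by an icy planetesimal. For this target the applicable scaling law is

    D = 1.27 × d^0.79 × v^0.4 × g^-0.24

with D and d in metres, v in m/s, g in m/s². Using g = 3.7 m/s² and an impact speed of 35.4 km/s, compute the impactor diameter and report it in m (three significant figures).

Rearranging for d: d = [D / (1.27 · 35400^0.4 · 3.7^-0.24)]^(1/0.79).
D = 3110 m.
35400^0.4 = 66.01
3.7^-0.24 = 0.7305
Denominator = 1.27 × 66.01 × 0.7305 = 61.24
D / 61.24 = 3110 / 61.24 = 50.78
d = 50.78^(1/0.79) = 50.78^1.2658 = 144.2 m

d ≈ 144 m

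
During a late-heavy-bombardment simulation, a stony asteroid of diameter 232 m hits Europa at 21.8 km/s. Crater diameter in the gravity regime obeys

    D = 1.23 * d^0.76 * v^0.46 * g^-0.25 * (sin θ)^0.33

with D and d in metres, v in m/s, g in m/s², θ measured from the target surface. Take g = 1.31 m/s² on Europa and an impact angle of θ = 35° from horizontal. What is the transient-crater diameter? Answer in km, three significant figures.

D ≈ 5.95 km

In SI units: v = 21800 m/s.
d^0.76 = 232^0.76 = 62.77
v^0.46 = 21800^0.46 = 99.01
g^-0.25 = 1.31^-0.25 = 0.9347
(sin 35°)^0.33 = 0.5736^0.33 = 0.8324
D = 1.23 × 62.77 × 99.01 × 0.9347 × 0.8324 = 5948 m
   = 5.948 km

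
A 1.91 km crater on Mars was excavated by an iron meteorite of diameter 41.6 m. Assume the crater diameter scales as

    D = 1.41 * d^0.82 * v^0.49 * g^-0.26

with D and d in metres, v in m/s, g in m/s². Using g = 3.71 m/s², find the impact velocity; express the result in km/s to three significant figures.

Rearranging for v: v = [D / (1.41 · 41.6^0.82 · 3.71^-0.26)]^(1/0.49).
D = 1910 m.
41.6^0.82 = 21.26
3.71^-0.26 = 0.7112
Denominator = 1.41 × 21.26 × 0.7112 = 21.32
D / 21.32 = 1910 / 21.32 = 89.59
v = 89.59^(1/0.49) = 89.59^2.0408 = 9642 m/s

v ≈ 9.64 km/s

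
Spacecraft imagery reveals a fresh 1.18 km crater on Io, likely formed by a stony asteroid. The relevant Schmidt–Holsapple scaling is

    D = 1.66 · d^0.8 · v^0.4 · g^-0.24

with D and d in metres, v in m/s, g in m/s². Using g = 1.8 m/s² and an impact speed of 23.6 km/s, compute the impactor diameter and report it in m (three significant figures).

Rearranging for d: d = [D / (1.66 · 23600^0.4 · 1.8^-0.24)]^(1/0.8).
D = 1180 m.
23600^0.4 = 56.13
1.8^-0.24 = 0.8684
Denominator = 1.66 × 56.13 × 0.8684 = 80.91
D / 80.91 = 1180 / 80.91 = 14.58
d = 14.58^(1/0.8) = 14.58^1.25 = 28.49 m

d ≈ 28.5 m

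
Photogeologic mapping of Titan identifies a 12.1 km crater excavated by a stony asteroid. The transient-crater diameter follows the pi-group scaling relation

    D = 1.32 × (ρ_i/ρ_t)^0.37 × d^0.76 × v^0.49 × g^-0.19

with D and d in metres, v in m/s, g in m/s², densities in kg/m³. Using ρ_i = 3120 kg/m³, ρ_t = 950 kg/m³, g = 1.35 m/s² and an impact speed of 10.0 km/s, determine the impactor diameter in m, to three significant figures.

Rearranging for d: d = [D / (1.32 · (3120/950)^0.37 · 10000^0.49 · 1.35^-0.19)]^(1/0.76).
D = 12100 m.
(3120/950)^0.37 = 1.553
10000^0.49 = 91.20
1.35^-0.19 = 0.9446
Denominator = 1.32 × 1.553 × 91.20 × 0.9446 = 176.6
D / 176.6 = 12100 / 176.6 = 68.52
d = 68.52^(1/0.76) = 68.52^1.3158 = 260.4 m

d ≈ 260 m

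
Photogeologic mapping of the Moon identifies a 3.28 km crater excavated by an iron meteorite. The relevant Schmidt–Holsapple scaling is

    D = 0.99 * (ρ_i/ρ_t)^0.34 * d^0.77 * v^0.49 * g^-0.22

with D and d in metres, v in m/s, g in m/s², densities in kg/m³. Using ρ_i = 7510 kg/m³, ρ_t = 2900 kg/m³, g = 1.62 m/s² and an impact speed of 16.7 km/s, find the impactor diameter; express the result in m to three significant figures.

Rearranging for d: d = [D / (0.99 · (7510/2900)^0.34 · 16700^0.49 · 1.62^-0.22)]^(1/0.77).
D = 3280 m.
(7510/2900)^0.34 = 1.382
16700^0.49 = 117.3
1.62^-0.22 = 0.8993
Denominator = 0.99 × 1.382 × 117.3 × 0.8993 = 144.3
D / 144.3 = 3280 / 144.3 = 22.73
d = 22.73^(1/0.77) = 22.73^1.2987 = 57.79 m

d ≈ 57.8 m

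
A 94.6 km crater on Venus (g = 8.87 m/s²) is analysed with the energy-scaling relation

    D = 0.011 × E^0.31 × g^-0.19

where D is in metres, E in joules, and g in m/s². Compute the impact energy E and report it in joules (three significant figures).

Rearranging: E = [D / (0.011 · g^-0.19)]^(1/0.31).
D = 94600 m.
g^-0.19 = 8.87^-0.19 = 0.6605
D / (0.011 × 0.6605) = 94600 / (7.265 × 10^-3) = 1.302 × 10^7
E = (1.302 × 10^7)^3.2258 = 8.919 × 10^22 J

E ≈ 8.92 × 10^22 J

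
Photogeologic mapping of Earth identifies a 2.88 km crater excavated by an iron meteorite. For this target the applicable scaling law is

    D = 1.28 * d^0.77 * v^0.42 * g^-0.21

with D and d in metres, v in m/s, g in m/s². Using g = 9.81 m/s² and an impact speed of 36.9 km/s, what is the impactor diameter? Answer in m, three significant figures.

d ≈ 136 m

Rearranging for d: d = [D / (1.28 · 36900^0.42 · 9.81^-0.21)]^(1/0.77).
D = 2880 m.
36900^0.42 = 82.82
9.81^-0.21 = 0.6191
Denominator = 1.28 × 82.82 × 0.6191 = 65.63
D / 65.63 = 2880 / 65.63 = 43.88
d = 43.88^(1/0.77) = 43.88^1.2987 = 135.8 m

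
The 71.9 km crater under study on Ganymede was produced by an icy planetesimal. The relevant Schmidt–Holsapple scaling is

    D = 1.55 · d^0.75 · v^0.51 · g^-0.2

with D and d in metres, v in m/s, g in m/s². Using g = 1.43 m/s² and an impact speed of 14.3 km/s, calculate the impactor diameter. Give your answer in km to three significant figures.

Rearranging for d: d = [D / (1.55 · 14300^0.51 · 1.43^-0.2)]^(1/0.75).
D = 71900 m.
14300^0.51 = 131.6
1.43^-0.2 = 0.9310
Denominator = 1.55 × 131.6 × 0.9310 = 189.9
D / 189.9 = 71900 / 189.9 = 378.6
d = 378.6^(1/0.75) = 378.6^1.3333 = 2738 m

d ≈ 2.74 km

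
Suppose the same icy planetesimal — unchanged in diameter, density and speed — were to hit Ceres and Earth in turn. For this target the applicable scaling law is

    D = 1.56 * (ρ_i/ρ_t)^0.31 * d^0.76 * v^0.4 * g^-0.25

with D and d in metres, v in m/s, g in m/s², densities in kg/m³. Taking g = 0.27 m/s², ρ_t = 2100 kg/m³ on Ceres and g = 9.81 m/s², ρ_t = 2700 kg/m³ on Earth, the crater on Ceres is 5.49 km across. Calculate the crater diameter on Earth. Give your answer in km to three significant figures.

D ≈ 2.07 km

The impactor-only factors (d, v, ρ_i) cancel in the ratio, leaving D_Earth/D_Ceres = (g_Earth/g_Ceres)^-0.25 · (ρ_t,Ceres/ρ_t,Earth)^0.31.
(9.81/0.27)^-0.25 = 36.33^-0.25 = 0.4073
(2100/2700)^0.31 = 0.7778^0.31 = 0.9251
Ratio = 0.4073 × 0.9251 = 0.3768
D_Earth = 0.3768 × 5.49 km = 2.07 km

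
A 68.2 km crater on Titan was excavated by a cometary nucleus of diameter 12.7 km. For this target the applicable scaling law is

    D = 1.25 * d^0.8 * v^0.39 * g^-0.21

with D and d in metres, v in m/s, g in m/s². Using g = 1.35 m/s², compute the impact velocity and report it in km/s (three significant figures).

Rearranging for v: v = [D / (1.25 · 12700^0.8 · 1.35^-0.21)]^(1/0.39).
D = 68200 m.
12700^0.8 = 1919
1.35^-0.21 = 0.9389
Denominator = 1.25 × 1919 × 0.9389 = 2252
D / 2252 = 68200 / 2252 = 30.28
v = 30.28^(1/0.39) = 30.28^2.5641 = 6278 m/s

v ≈ 6.28 km/s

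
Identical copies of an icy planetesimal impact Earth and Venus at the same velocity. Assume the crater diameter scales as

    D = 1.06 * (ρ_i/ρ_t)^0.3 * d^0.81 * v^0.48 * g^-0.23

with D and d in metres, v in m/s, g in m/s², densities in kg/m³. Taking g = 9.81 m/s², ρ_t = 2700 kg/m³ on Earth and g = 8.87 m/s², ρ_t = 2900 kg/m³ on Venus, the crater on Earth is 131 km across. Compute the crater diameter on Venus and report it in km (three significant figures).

D ≈ 131 km

The impactor-only factors (d, v, ρ_i) cancel in the ratio, leaving D_Venus/D_Earth = (g_Venus/g_Earth)^-0.23 · (ρ_t,Earth/ρ_t,Venus)^0.3.
(8.87/9.81)^-0.23 = 0.9042^-0.23 = 1.023
(2700/2900)^0.3 = 0.9310^0.3 = 0.9788
Ratio = 1.023 × 0.9788 = 1.001
D_Venus = 1.001 × 131 km = 131 km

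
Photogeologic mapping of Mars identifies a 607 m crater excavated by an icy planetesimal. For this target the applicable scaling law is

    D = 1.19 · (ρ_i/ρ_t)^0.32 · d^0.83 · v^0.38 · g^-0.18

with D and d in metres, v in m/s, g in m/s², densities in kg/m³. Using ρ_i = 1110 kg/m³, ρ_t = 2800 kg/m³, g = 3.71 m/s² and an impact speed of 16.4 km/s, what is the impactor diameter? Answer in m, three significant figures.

d ≈ 40.8 m

Rearranging for d: d = [D / (1.19 · (1110/2800)^0.32 · 16400^0.38 · 3.71^-0.18)]^(1/0.83).
(1110/2800)^0.32 = 0.7437
16400^0.38 = 39.96
3.71^-0.18 = 0.7898
Denominator = 1.19 × 0.7437 × 39.96 × 0.7898 = 27.93
D / 27.93 = 607 / 27.93 = 21.73
d = 21.73^(1/0.83) = 21.73^1.2048 = 40.82 m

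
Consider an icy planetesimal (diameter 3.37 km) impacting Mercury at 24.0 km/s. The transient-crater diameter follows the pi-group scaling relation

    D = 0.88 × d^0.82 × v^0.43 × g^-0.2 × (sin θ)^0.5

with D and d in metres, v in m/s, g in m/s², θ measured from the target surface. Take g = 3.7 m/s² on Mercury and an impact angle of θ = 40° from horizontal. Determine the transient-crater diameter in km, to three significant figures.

D ≈ 32.4 km

In SI units: d = 3370 m, v = 24000 m/s.
d^0.82 = 3370^0.82 = 781.0
v^0.43 = 24000^0.43 = 76.47
g^-0.2 = 3.7^-0.2 = 0.7698
(sin 40°)^0.5 = 0.6428^0.5 = 0.8017
D = 0.88 × 781.0 × 76.47 × 0.7698 × 0.8017 = 32435 m
   = 32.44 km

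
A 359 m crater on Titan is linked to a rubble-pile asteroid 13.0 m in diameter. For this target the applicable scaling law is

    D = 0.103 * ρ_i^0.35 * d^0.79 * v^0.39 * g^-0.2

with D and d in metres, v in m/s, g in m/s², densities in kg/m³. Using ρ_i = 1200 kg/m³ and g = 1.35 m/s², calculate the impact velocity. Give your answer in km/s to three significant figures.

v ≈ 13.5 km/s

Rearranging for v: v = [D / (0.103 · 1200^0.35 · 13^0.79 · 1.35^-0.2)]^(1/0.39).
1200^0.35 = 11.96
13^0.79 = 7.586
1.35^-0.2 = 0.9417
Denominator = 0.103 × 11.96 × 7.586 × 0.9417 = 8.800
D / 8.800 = 359 / 8.800 = 40.80
v = 40.80^(1/0.39) = 40.80^2.5641 = 13486 m/s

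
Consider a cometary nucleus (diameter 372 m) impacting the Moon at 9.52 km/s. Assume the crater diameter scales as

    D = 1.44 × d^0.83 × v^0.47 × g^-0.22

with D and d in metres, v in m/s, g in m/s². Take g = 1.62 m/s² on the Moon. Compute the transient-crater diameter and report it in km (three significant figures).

D ≈ 13.1 km

In SI units: v = 9520 m/s.
d^0.83 = 372^0.83 = 136.0
v^0.47 = 9520^0.47 = 74.12
g^-0.22 = 1.62^-0.22 = 0.8993
D = 1.44 × 136.0 × 74.12 × 0.8993 = 13054 m
   = 13.05 km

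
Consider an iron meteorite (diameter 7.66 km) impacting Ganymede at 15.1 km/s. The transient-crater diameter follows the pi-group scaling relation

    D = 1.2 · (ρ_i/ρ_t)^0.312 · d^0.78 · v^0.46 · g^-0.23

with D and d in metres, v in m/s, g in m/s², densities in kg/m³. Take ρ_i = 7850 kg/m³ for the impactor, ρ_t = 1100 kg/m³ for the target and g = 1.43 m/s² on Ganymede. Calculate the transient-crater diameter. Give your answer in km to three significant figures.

D ≈ 183 km

In SI units: d = 7660 m, v = 15100 m/s.
(ρ_i/ρ_t)^0.312 = (7850/1100)^0.312 = 1.846
d^0.78 = 7660^0.78 = 1071
v^0.46 = 15100^0.46 = 83.62
g^-0.23 = 1.43^-0.23 = 0.9210
D = 1.2 × 1.846 × 1071 × 83.62 × 0.9210 = 1.827 × 10^5 m
   = 182.7 km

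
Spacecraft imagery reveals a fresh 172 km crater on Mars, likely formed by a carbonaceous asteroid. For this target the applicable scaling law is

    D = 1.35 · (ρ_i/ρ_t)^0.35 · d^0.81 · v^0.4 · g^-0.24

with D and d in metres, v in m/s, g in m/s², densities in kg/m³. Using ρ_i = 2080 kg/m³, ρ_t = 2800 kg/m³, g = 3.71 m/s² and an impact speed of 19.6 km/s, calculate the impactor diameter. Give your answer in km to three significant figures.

Rearranging for d: d = [D / (1.35 · (2080/2800)^0.35 · 19600^0.4 · 3.71^-0.24)]^(1/0.81).
D = 172000 m.
(2080/2800)^0.35 = 0.9012
19600^0.4 = 52.11
3.71^-0.24 = 0.7300
Denominator = 1.35 × 0.9012 × 52.11 × 0.7300 = 46.28
D / 46.28 = 172000 / 46.28 = 3717
d = 3717^(1/0.81) = 3717^1.2346 = 25572 m

d ≈ 25.6 km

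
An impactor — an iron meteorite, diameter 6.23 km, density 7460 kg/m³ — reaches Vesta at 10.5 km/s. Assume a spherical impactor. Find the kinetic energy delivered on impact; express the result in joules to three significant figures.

E ≈ 5.21 × 10^22 J

d = 6230 m; v = 10500 m/s.
Mass m = (π/6) ρ d³ = (π/6) × 7460 × (6230)³ = 9.445 × 10^14 kg
E = ½ m v² = 0.5 × 9.445 × 10^14 × (10500)² = 5.207 × 10^22 J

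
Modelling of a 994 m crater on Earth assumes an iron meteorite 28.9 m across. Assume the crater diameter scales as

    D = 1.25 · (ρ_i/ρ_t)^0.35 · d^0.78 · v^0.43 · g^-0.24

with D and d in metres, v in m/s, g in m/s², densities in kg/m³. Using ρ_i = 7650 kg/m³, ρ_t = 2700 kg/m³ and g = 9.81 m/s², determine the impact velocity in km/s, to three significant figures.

v ≈ 19.1 km/s

Rearranging for v: v = [D / (1.25 · (7650/2700)^0.35 · 28.9^0.78 · 9.81^-0.24)]^(1/0.43).
(7650/2700)^0.35 = 1.440
28.9^0.78 = 13.79
9.81^-0.24 = 0.5781
Denominator = 1.25 × 1.440 × 13.79 × 0.5781 = 14.35
D / 14.35 = 994 / 14.35 = 69.27
v = 69.27^(1/0.43) = 69.27^2.3256 = 19071 m/s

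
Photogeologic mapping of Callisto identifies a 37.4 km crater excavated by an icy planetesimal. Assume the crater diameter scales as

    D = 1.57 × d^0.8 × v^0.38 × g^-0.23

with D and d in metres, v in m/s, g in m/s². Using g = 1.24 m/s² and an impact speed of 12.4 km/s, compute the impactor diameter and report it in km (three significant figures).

Rearranging for d: d = [D / (1.57 · 12400^0.38 · 1.24^-0.23)]^(1/0.8).
D = 37400 m.
12400^0.38 = 35.93
1.24^-0.23 = 0.9517
Denominator = 1.57 × 35.93 × 0.9517 = 53.69
D / 53.69 = 37400 / 53.69 = 696.6
d = 696.6^(1/0.8) = 696.6^1.25 = 3579 m

d ≈ 3.58 km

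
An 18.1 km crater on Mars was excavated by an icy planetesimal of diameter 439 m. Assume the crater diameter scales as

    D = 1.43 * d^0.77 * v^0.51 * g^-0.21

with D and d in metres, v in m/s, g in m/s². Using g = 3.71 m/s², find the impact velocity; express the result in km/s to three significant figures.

Rearranging for v: v = [D / (1.43 · 439^0.77 · 3.71^-0.21)]^(1/0.51).
D = 18100 m.
439^0.77 = 108.3
3.71^-0.21 = 0.7593
Denominator = 1.43 × 108.3 × 0.7593 = 117.6
D / 117.6 = 18100 / 117.6 = 153.9
v = 153.9^(1/0.51) = 153.9^1.9608 = 19442 m/s

v ≈ 19.4 km/s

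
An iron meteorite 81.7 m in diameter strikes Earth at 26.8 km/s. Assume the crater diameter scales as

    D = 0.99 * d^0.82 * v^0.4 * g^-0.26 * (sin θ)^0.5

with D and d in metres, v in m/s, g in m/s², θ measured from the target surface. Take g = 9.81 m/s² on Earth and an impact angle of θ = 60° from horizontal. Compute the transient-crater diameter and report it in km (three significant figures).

D ≈ 1.11 km

In SI units: v = 26800 m/s.
d^0.82 = 81.7^0.82 = 36.98
v^0.4 = 26800^0.4 = 59.05
g^-0.26 = 9.81^-0.26 = 0.5523
(sin 60°)^0.5 = 0.8660^0.5 = 0.9306
D = 0.99 × 36.98 × 59.05 × 0.5523 × 0.9306 = 1111 m
   = 1.111 km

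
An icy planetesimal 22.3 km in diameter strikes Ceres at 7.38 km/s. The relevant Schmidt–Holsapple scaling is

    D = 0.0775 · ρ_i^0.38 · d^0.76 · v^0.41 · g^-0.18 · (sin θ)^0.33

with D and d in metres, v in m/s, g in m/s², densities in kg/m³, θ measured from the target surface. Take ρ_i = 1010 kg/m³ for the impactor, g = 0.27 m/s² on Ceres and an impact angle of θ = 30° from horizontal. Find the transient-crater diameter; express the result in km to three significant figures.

In SI units: d = 22300 m, v = 7380 m/s.
ρ_i^0.38 = 1010^0.38 = 13.86
d^0.76 = 22300^0.76 = 2017
v^0.41 = 7380^0.41 = 38.54
g^-0.18 = 0.27^-0.18 = 1.266
(sin 30°)^0.33 = 0.5000^0.33 = 0.7955
D = 0.0775 × 13.86 × 2017 × 38.54 × 1.266 × 0.7955 = 84092 m
   = 84.09 km

D ≈ 84.1 km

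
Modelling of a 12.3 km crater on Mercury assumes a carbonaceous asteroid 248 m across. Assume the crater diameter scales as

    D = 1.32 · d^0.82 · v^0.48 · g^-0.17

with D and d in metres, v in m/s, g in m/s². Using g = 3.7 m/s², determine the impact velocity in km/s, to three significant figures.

v ≈ 24.0 km/s

Rearranging for v: v = [D / (1.32 · 248^0.82 · 3.7^-0.17)]^(1/0.48).
D = 12300 m.
248^0.82 = 91.93
3.7^-0.17 = 0.8006
Denominator = 1.32 × 91.93 × 0.8006 = 97.15
D / 97.15 = 12300 / 97.15 = 126.6
v = 126.6^(1/0.48) = 126.6^2.0833 = 23988 m/s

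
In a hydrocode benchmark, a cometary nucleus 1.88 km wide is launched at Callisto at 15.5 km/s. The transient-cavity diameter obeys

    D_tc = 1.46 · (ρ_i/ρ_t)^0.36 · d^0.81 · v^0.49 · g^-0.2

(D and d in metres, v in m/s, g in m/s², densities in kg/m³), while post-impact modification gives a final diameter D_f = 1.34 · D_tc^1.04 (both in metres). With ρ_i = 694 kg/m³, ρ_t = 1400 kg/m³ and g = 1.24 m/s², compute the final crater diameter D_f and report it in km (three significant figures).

D_f ≈ 114 km

In SI: d = 1880 m, v = 15500 m/s.
(ρ_i/ρ_t)^0.36 = (694/1400)^0.36 = 0.7768
d^0.81 = 1880^0.81 = 448.8
v^0.49 = 15500^0.49 = 113.0
g^-0.2 = 1.24^-0.2 = 0.9579
D_tc = 1.46 × 0.7768 × 448.8 × 113.0 × 0.9579 = 55100 m
D_f = 1.34 × (55100)^1.04 = 1.143 × 10^5 m
     = 114.3 km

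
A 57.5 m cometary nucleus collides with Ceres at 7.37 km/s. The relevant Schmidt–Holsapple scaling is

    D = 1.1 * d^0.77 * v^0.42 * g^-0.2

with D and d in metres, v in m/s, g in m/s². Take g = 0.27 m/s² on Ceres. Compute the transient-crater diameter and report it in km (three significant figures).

D ≈ 1.36 km

In SI units: v = 7370 m/s.
d^0.77 = 57.5^0.77 = 22.64
v^0.42 = 7370^0.42 = 42.11
g^-0.2 = 0.27^-0.2 = 1.299
D = 1.1 × 22.64 × 42.11 × 1.299 = 1362 m
   = 1.362 km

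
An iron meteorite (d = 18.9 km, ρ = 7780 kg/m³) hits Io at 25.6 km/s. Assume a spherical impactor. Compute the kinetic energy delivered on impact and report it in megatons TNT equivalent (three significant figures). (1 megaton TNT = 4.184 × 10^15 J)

E ≈ 2.15 × 10^9 Mt TNT

d = 18900 m; v = 25600 m/s.
Mass m = (π/6) ρ d³ = (π/6) × 7780 × (18900)³ = 2.750 × 10^16 kg
E = ½ m v² = 0.5 × 2.750 × 10^16 × (25600)² = 9.011 × 10^24 J
   = 9.011 × 10^24 / 4.184×10^15 = 2.154 × 10^9 Mt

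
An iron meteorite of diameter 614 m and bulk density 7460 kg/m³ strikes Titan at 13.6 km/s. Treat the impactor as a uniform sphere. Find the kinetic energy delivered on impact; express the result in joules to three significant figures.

v = 13600 m/s.
Mass m = (π/6) ρ d³ = (π/6) × 7460 × (614)³ = 9.042 × 10^11 kg
E = ½ m v² = 0.5 × 9.042 × 10^11 × (13600)² = 8.362 × 10^19 J

E ≈ 8.36 × 10^19 J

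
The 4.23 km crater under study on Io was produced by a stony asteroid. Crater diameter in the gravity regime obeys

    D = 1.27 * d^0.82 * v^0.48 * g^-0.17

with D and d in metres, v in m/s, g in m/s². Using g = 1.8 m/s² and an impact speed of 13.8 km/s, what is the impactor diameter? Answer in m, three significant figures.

d ≈ 84.2 m

Rearranging for d: d = [D / (1.27 · 13800^0.48 · 1.8^-0.17)]^(1/0.82).
D = 4230 m.
13800^0.48 = 97.08
1.8^-0.17 = 0.9049
Denominator = 1.27 × 97.08 × 0.9049 = 111.6
D / 111.6 = 4230 / 111.6 = 37.90
d = 37.90^(1/0.82) = 37.90^1.2195 = 84.17 m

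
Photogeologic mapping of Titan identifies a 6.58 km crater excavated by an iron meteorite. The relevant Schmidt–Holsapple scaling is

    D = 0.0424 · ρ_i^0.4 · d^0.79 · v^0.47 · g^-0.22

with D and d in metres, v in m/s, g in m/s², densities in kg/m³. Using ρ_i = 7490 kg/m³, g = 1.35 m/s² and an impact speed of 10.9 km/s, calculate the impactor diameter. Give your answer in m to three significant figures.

Rearranging for d: d = [D / (0.0424 · 7490^0.4 · 10900^0.47 · 1.35^-0.22)]^(1/0.79).
D = 6580 m.
7490^0.4 = 35.46
10900^0.47 = 78.99
1.35^-0.22 = 0.9361
Denominator = 0.0424 × 35.46 × 78.99 × 0.9361 = 111.2
D / 111.2 = 6580 / 111.2 = 59.17
d = 59.17^(1/0.79) = 59.17^1.2658 = 175.0 m

d ≈ 175 m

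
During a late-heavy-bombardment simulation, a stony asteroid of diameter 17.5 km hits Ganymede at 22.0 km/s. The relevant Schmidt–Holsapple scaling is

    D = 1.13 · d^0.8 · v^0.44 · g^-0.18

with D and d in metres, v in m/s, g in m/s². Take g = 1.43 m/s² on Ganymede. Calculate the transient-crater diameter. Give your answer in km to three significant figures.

In SI units: d = 17500 m, v = 22000 m/s.
d^0.8 = 17500^0.8 = 2480
v^0.44 = 22000^0.44 = 81.41
g^-0.18 = 1.43^-0.18 = 0.9376
D = 1.13 × 2480 × 81.41 × 0.9376 = 2.139 × 10^5 m
   = 213.9 km

D ≈ 214 km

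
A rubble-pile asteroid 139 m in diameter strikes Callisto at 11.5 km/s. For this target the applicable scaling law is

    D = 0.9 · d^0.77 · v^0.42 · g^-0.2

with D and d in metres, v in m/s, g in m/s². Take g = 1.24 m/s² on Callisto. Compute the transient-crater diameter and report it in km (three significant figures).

D ≈ 1.96 km

In SI units: v = 11500 m/s.
d^0.77 = 139^0.77 = 44.68
v^0.42 = 11500^0.42 = 50.76
g^-0.2 = 1.24^-0.2 = 0.9579
D = 0.9 × 44.68 × 50.76 × 0.9579 = 1955 m
   = 1.955 km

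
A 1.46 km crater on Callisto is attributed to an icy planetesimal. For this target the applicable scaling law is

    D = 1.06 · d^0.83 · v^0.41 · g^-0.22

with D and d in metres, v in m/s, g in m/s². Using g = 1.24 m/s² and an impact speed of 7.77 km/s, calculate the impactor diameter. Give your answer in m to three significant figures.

Rearranging for d: d = [D / (1.06 · 7770^0.41 · 1.24^-0.22)]^(1/0.83).
D = 1460 m.
7770^0.41 = 39.36
1.24^-0.22 = 0.9538
Denominator = 1.06 × 39.36 × 0.9538 = 39.79
D / 39.79 = 1460 / 39.79 = 36.69
d = 36.69^(1/0.83) = 36.69^1.2048 = 76.73 m

d ≈ 76.7 m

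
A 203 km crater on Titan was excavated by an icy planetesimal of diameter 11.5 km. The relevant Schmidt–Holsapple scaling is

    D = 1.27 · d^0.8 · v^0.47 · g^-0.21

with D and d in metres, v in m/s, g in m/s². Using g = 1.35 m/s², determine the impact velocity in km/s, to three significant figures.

Rearranging for v: v = [D / (1.27 · 11500^0.8 · 1.35^-0.21)]^(1/0.47).
D = 203000 m.
11500^0.8 = 1772
1.35^-0.21 = 0.9389
Denominator = 1.27 × 1772 × 0.9389 = 2113
D / 2113 = 203000 / 2113 = 96.07
v = 96.07^(1/0.47) = 96.07^2.1277 = 16533 m/s

v ≈ 16.5 km/s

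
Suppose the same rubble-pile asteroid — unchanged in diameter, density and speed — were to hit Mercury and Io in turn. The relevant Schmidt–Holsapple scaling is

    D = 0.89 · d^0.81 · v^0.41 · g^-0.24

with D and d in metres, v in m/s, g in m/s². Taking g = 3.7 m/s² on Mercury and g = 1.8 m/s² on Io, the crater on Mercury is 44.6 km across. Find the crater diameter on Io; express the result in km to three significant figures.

D ≈ 53.0 km

All impactor-dependent factors cancel in the ratio, leaving D_Io/D_Mercury = (g_Io/g_Mercury)^-0.24.
(1.8/3.7)^-0.24 = 0.4865^-0.24 = 1.189
D_Io = 1.189 × 44.6 km = 53.0 km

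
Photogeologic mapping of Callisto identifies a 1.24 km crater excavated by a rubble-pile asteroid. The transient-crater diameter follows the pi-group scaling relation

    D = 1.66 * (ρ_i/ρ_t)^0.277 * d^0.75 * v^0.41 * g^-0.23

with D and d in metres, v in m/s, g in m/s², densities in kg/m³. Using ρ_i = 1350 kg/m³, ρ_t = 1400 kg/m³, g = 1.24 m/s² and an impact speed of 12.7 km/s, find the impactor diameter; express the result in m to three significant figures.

Rearranging for d: d = [D / (1.66 · (1350/1400)^0.277 · 12700^0.41 · 1.24^-0.23)]^(1/0.75).
D = 1240 m.
(1350/1400)^0.277 = 0.9900
12700^0.41 = 48.15
1.24^-0.23 = 0.9517
Denominator = 1.66 × 0.9900 × 48.15 × 0.9517 = 75.31
D / 75.31 = 1240 / 75.31 = 16.47
d = 16.47^(1/0.75) = 16.47^1.3333 = 41.90 m

d ≈ 41.9 m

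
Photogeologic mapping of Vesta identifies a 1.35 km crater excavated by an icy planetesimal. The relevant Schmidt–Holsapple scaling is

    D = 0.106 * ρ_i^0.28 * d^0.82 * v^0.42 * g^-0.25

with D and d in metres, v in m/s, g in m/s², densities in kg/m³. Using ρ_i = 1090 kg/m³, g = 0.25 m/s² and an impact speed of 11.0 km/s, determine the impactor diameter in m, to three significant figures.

Rearranging for d: d = [D / (0.106 · 1090^0.28 · 11000^0.42 · 0.25^-0.25)]^(1/0.82).
D = 1350 m.
1090^0.28 = 7.087
11000^0.42 = 49.82
0.25^-0.25 = 1.414
Denominator = 0.106 × 7.087 × 49.82 × 1.414 = 52.92
D / 52.92 = 1350 / 52.92 = 25.51
d = 25.51^(1/0.82) = 25.51^1.2195 = 51.94 m

d ≈ 51.9 m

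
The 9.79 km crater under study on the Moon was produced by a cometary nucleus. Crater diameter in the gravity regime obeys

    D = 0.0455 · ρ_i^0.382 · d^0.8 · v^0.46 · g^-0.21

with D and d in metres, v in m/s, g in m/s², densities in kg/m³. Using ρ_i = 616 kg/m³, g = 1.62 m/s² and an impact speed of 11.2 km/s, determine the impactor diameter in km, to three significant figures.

Rearranging for d: d = [D / (0.0455 · 616^0.382 · 11200^0.46 · 1.62^-0.21)]^(1/0.8).
D = 9790 m.
616^0.382 = 11.63
11200^0.46 = 72.89
1.62^-0.21 = 0.9037
Denominator = 0.0455 × 11.63 × 72.89 × 0.9037 = 34.86
D / 34.86 = 9790 / 34.86 = 280.8
d = 280.8^(1/0.8) = 280.8^1.25 = 1149 m

d ≈ 1.15 km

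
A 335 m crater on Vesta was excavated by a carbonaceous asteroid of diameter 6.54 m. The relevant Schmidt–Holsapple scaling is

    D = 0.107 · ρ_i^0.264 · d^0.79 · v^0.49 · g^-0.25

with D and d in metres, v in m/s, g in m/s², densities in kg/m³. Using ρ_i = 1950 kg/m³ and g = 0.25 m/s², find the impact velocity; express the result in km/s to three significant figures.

Rearranging for v: v = [D / (0.107 · 1950^0.264 · 6.54^0.79 · 0.25^-0.25)]^(1/0.49).
1950^0.264 = 7.389
6.54^0.79 = 4.409
0.25^-0.25 = 1.414
Denominator = 0.107 × 7.389 × 4.409 × 1.414 = 4.929
D / 4.929 = 335 / 4.929 = 67.97
v = 67.97^(1/0.49) = 67.97^2.0408 = 5488 m/s

v ≈ 5.49 km/s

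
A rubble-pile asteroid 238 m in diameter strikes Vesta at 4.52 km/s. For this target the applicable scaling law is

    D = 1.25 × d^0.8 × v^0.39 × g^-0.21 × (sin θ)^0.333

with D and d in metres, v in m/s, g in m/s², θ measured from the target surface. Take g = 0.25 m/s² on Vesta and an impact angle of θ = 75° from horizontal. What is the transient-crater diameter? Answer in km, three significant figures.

In SI units: v = 4520 m/s.
d^0.8 = 238^0.8 = 79.66
v^0.39 = 4520^0.39 = 26.64
g^-0.21 = 0.25^-0.21 = 1.338
(sin 75°)^0.333 = 0.9659^0.333 = 0.9885
D = 1.25 × 79.66 × 26.64 × 1.338 × 0.9885 = 3508 m
   = 3.508 km

D ≈ 3.51 km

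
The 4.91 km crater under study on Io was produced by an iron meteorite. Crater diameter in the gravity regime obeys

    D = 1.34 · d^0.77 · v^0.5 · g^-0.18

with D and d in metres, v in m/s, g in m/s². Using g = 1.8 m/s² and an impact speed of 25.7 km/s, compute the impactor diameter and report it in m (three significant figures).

Rearranging for d: d = [D / (1.34 · 25700^0.5 · 1.8^-0.18)]^(1/0.77).
D = 4910 m.
25700^0.5 = 160.3
1.8^-0.18 = 0.8996
Denominator = 1.34 × 160.3 × 0.8996 = 193.2
D / 193.2 = 4910 / 193.2 = 25.41
d = 25.41^(1/0.77) = 25.41^1.2987 = 66.79 m

d ≈ 66.8 m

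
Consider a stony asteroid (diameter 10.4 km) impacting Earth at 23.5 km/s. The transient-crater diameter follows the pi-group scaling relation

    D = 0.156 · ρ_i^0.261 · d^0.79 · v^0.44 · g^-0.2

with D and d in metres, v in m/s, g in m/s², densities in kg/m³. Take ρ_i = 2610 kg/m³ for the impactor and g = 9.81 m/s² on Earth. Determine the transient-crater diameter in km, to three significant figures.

In SI units: d = 10400 m, v = 23500 m/s.
ρ_i^0.261 = 2610^0.261 = 7.794
d^0.79 = 10400^0.79 = 1491
v^0.44 = 23500^0.44 = 83.80
g^-0.2 = 9.81^-0.2 = 0.6334
D = 0.156 × 7.794 × 1491 × 83.80 × 0.6334 = 96224 m
   = 96.22 km

D ≈ 96.2 km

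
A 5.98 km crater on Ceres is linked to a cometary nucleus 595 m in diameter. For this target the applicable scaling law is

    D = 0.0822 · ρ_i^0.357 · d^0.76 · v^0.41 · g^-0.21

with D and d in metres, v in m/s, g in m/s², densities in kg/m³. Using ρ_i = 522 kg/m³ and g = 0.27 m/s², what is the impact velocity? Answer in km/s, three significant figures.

v ≈ 11.4 km/s

Rearranging for v: v = [D / (0.0822 · 522^0.357 · 595^0.76 · 0.27^-0.21)]^(1/0.41).
D = 5980 m.
522^0.357 = 9.337
595^0.76 = 128.4
0.27^-0.21 = 1.316
Denominator = 0.0822 × 9.337 × 128.4 × 1.316 = 129.7
D / 129.7 = 5980 / 129.7 = 46.11
v = 46.11^(1/0.41) = 46.11^2.439 = 11429 m/s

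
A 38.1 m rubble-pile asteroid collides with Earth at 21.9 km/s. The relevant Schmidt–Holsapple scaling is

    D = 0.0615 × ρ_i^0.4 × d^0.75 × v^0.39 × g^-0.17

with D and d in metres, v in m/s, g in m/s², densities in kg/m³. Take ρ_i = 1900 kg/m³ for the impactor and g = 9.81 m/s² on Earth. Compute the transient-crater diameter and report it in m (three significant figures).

In SI units: v = 21900 m/s.
ρ_i^0.4 = 1900^0.4 = 20.49
d^0.75 = 38.1^0.75 = 15.34
v^0.39 = 21900^0.39 = 49.29
g^-0.17 = 9.81^-0.17 = 0.6783
D = 0.0615 × 20.49 × 15.34 × 49.29 × 0.6783 = 646.3 m

D ≈ 646 m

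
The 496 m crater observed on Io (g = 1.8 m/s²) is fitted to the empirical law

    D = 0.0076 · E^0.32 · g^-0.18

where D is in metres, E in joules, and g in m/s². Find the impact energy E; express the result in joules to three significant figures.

Rearranging: E = [D / (0.0076 · g^-0.18)]^(1/0.32).
g^-0.18 = 1.8^-0.18 = 0.8996
D / (0.0076 × 0.8996) = 496 / (6.837 × 10^-3) = 7.255 × 10^4
E = (7.255 × 10^4)^3.125 = 1.547 × 10^15 J

E ≈ 1.55 × 10^15 J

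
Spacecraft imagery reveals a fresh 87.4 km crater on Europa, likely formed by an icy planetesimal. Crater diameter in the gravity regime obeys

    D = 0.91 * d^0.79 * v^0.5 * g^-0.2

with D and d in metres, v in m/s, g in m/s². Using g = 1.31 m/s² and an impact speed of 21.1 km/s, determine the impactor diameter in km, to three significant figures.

d ≈ 3.98 km

Rearranging for d: d = [D / (0.91 · 21100^0.5 · 1.31^-0.2)]^(1/0.79).
D = 87400 m.
21100^0.5 = 145.3
1.31^-0.2 = 0.9474
Denominator = 0.91 × 145.3 × 0.9474 = 125.3
D / 125.3 = 87400 / 125.3 = 697.5
d = 697.5^(1/0.79) = 697.5^1.2658 = 3975 m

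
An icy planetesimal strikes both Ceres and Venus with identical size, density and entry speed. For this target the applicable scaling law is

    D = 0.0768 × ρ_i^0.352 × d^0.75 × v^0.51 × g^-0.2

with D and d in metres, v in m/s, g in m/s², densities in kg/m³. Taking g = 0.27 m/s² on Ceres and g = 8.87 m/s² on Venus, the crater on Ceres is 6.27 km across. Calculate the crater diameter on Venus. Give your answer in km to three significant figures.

D ≈ 3.12 km

All impactor-dependent factors cancel in the ratio, leaving D_Venus/D_Ceres = (g_Venus/g_Ceres)^-0.2.
(8.87/0.27)^-0.2 = 32.85^-0.2 = 0.4974
D_Venus = 0.4974 × 6.27 km = 3.12 km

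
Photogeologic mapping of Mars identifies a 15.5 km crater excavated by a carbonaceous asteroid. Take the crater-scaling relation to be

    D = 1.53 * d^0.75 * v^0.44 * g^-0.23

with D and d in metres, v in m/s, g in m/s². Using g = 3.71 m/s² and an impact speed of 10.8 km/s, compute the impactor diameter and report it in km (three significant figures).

d ≈ 1.41 km

Rearranging for d: d = [D / (1.53 · 10800^0.44 · 3.71^-0.23)]^(1/0.75).
D = 15500 m.
10800^0.44 = 59.53
3.71^-0.23 = 0.7397
Denominator = 1.53 × 59.53 × 0.7397 = 67.37
D / 67.37 = 15500 / 67.37 = 230.1
d = 230.1^(1/0.75) = 230.1^1.3333 = 1410 m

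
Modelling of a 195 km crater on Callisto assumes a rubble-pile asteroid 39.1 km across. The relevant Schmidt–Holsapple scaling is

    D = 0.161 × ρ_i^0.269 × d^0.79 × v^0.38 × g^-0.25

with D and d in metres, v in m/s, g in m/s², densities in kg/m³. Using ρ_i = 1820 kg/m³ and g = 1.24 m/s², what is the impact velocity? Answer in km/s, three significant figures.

v ≈ 16.4 km/s

Rearranging for v: v = [D / (0.161 · 1820^0.269 · 39100^0.79 · 1.24^-0.25)]^(1/0.38).
D = 195000 m.
1820^0.269 = 7.533
39100^0.79 = 4244
1.24^-0.25 = 0.9476
Denominator = 0.161 × 7.533 × 4244 × 0.9476 = 4877
D / 4877 = 195000 / 4877 = 39.98
v = 39.98^(1/0.38) = 39.98^2.6316 = 16421 m/s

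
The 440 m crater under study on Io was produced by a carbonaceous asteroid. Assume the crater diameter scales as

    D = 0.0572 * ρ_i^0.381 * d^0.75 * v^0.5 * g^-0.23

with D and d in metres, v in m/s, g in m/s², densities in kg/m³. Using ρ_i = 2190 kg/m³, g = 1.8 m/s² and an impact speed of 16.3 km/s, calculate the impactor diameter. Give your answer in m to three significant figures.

Rearranging for d: d = [D / (0.0572 · 2190^0.381 · 16300^0.5 · 1.8^-0.23)]^(1/0.75).
2190^0.381 = 18.74
16300^0.5 = 127.7
1.8^-0.23 = 0.8735
Denominator = 0.0572 × 18.74 × 127.7 × 0.8735 = 119.6
D / 119.6 = 440 / 119.6 = 3.679
d = 3.679^(1/0.75) = 3.679^1.3333 = 5.679 m

d ≈ 5.68 m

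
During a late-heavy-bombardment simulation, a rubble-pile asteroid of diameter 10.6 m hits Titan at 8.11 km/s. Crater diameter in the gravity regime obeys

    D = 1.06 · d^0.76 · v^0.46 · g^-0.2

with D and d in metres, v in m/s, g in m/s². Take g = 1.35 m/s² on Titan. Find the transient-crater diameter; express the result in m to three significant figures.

D ≈ 377 m

In SI units: v = 8110 m/s.
d^0.76 = 10.6^0.76 = 6.015
v^0.46 = 8110^0.46 = 62.83
g^-0.2 = 1.35^-0.2 = 0.9417
D = 1.06 × 6.015 × 62.83 × 0.9417 = 377.2 m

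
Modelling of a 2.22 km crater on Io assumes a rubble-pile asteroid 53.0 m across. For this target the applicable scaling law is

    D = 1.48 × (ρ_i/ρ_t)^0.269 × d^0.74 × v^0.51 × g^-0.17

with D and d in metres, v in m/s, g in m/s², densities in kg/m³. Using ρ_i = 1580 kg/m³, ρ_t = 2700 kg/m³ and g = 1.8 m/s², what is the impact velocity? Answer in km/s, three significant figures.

Rearranging for v: v = [D / (1.48 · (1580/2700)^0.269 · 53^0.74 · 1.8^-0.17)]^(1/0.51).
D = 2220 m.
(1580/2700)^0.269 = 0.8658
53^0.74 = 18.88
1.8^-0.17 = 0.9049
Denominator = 1.48 × 0.8658 × 18.88 × 0.9049 = 21.89
D / 21.89 = 2220 / 21.89 = 101.4
v = 101.4^(1/0.51) = 101.4^1.9608 = 8579 m/s

v ≈ 8.58 km/s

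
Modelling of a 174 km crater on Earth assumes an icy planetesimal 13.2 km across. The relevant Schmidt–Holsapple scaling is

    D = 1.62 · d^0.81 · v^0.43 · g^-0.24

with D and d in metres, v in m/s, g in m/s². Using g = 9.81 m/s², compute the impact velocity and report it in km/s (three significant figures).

Rearranging for v: v = [D / (1.62 · 13200^0.81 · 9.81^-0.24)]^(1/0.43).
D = 174000 m.
13200^0.81 = 2176
9.81^-0.24 = 0.5781
Denominator = 1.62 × 2176 × 0.5781 = 2038
D / 2038 = 174000 / 2038 = 85.38
v = 85.38^(1/0.43) = 85.38^2.3256 = 31014 m/s

v ≈ 31.0 km/s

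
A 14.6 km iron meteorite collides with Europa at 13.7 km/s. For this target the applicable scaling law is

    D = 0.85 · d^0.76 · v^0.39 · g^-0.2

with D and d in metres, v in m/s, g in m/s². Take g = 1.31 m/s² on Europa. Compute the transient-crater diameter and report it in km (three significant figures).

D ≈ 48.3 km

In SI units: d = 14600 m, v = 13700 m/s.
d^0.76 = 14600^0.76 = 1462
v^0.39 = 13700^0.39 = 41.05
g^-0.2 = 1.31^-0.2 = 0.9474
D = 0.85 × 1462 × 41.05 × 0.9474 = 48330 m
   = 48.33 km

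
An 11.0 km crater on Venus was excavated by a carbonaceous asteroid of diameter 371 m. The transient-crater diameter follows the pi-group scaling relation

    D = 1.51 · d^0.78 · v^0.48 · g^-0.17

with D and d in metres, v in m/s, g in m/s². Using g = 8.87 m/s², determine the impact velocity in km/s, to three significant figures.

Rearranging for v: v = [D / (1.51 · 371^0.78 · 8.87^-0.17)]^(1/0.48).
D = 11000 m.
371^0.78 = 101.0
8.87^-0.17 = 0.6900
Denominator = 1.51 × 101.0 × 0.6900 = 105.2
D / 105.2 = 11000 / 105.2 = 104.6
v = 104.6^(1/0.48) = 104.6^2.0833 = 16117 m/s

v ≈ 16.1 km/s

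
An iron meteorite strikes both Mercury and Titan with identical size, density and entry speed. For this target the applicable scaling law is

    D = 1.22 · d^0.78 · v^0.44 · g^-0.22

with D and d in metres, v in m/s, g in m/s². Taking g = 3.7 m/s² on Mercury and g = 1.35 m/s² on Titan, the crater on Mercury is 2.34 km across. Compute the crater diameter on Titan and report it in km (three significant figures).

D ≈ 2.92 km

All impactor-dependent factors cancel in the ratio, leaving D_Titan/D_Mercury = (g_Titan/g_Mercury)^-0.22.
(1.35/3.7)^-0.22 = 0.3649^-0.22 = 1.248
D_Titan = 1.248 × 2.34 km = 2.92 km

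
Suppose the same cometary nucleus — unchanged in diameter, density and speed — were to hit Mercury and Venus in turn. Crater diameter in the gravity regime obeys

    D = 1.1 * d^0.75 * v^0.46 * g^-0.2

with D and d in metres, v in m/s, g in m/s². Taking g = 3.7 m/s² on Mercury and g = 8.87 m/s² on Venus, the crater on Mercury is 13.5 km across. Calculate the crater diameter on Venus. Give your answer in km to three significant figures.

All impactor-dependent factors cancel in the ratio, leaving D_Venus/D_Mercury = (g_Venus/g_Mercury)^-0.2.
(8.87/3.7)^-0.2 = 2.397^-0.2 = 0.8396
D_Venus = 0.8396 × 13.5 km = 11.3 km

D ≈ 11.3 km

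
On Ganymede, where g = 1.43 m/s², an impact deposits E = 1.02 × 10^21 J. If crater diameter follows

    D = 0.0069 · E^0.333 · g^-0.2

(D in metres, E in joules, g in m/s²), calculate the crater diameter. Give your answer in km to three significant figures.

E^0.333 = (1.02 × 10^21)^0.333 = 9.905 × 10^6
g^-0.2 = 1.43^-0.2 = 0.9310
D = 0.0069 × 9.905 × 10^6 × 0.9310 = 63629 m
   = 63.63 km

D ≈ 63.6 km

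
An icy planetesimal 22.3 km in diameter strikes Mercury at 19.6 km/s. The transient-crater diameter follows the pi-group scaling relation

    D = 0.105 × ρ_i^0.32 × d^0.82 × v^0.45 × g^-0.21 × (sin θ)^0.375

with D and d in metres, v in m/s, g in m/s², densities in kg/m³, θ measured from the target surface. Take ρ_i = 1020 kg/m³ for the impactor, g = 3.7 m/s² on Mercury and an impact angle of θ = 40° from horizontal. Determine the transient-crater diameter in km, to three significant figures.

In SI units: d = 22300 m, v = 19600 m/s.
ρ_i^0.32 = 1020^0.32 = 9.178
d^0.82 = 22300^0.82 = 3678
v^0.45 = 19600^0.45 = 85.41
g^-0.21 = 3.7^-0.21 = 0.7598
(sin 40°)^0.375 = 0.6428^0.375 = 0.8473
D = 0.105 × 9.178 × 3678 × 85.41 × 0.7598 × 0.8473 = 1.949 × 10^5 m
   = 194.9 km

D ≈ 195 km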